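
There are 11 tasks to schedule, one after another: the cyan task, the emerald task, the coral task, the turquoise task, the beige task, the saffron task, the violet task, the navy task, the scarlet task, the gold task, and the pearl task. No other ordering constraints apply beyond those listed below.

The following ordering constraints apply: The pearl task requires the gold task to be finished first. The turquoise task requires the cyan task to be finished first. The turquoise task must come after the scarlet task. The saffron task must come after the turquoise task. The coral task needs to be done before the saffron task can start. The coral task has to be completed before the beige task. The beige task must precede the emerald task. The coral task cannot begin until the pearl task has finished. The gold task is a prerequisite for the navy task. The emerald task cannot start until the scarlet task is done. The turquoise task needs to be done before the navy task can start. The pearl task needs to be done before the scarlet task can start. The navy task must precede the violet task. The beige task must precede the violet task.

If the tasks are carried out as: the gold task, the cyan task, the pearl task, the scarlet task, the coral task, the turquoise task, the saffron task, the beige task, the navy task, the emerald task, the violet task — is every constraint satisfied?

Checking each listed constraint against this order: for instance, the gold task is in position 1 and the navy task in position 9, so that constraint holds — and the remaining constraints check out the same way.

Yes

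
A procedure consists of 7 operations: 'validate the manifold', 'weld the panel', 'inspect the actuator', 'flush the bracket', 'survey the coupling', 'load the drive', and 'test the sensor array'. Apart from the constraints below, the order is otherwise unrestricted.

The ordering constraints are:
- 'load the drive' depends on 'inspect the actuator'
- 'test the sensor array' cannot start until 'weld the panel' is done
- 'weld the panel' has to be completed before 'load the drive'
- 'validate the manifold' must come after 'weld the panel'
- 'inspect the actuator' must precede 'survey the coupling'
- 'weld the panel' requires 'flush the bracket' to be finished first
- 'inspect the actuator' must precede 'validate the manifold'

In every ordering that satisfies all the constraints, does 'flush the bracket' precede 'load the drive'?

Following the dependencies: 'flush the bracket' → 'weld the panel' → 'load the drive'.
So 'flush the bracket' must precede 'load the drive' in any valid ordering.

Yes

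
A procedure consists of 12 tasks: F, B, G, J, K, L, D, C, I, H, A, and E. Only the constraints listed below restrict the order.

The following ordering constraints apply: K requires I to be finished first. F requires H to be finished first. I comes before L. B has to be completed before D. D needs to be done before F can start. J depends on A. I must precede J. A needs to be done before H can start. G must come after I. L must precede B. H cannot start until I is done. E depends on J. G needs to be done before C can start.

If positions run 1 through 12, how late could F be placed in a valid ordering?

F has no required successors, so nothing stops it from going last (position 12).

12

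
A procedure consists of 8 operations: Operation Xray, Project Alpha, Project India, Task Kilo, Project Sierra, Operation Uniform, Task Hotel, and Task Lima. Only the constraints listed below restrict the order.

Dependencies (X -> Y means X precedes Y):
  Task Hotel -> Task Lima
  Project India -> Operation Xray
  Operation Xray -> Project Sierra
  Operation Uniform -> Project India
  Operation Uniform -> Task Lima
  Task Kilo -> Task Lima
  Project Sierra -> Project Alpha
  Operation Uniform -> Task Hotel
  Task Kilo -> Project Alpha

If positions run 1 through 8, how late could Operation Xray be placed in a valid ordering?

6

Following every chain forward from Operation Xray, the operations that must come later are Project Alpha, Project Sierra — 2 of them.
With 2 mandatory successors out of 8 operations total, the latest slot for Operation Xray is 8−2 = 6, and it's reachable by doing all non-successors before Operation Xray.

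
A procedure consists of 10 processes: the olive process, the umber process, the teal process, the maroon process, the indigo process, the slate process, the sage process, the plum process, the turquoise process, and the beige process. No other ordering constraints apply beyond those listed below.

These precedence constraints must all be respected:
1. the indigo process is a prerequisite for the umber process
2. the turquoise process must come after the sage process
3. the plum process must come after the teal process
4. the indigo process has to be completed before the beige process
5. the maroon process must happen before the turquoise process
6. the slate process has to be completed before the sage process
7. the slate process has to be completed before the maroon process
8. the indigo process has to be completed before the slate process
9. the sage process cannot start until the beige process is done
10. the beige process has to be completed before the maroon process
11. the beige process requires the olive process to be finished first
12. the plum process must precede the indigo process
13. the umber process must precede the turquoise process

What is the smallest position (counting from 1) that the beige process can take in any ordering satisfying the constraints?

Every process that must precede the beige process has to come before it. Tracing all chains that end at the beige process, those processes are: the olive process, the teal process, the indigo process, the plum process — 4 in total.
So at minimum 4 processes come before the beige process, putting the beige process no earlier than position 5. That position is achievable by scheduling exactly those predecessors first.

5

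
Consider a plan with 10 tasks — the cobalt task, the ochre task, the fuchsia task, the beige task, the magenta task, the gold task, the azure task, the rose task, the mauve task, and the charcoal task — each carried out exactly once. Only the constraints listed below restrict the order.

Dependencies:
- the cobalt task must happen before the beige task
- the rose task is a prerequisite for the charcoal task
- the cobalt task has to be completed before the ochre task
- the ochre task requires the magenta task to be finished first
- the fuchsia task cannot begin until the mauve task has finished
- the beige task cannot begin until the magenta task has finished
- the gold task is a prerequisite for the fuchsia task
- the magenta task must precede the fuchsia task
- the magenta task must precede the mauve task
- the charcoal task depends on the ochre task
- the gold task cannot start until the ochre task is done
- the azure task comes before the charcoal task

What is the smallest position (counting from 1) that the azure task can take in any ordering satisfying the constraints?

Nothing is required before the azure task; it can be the very first task.

1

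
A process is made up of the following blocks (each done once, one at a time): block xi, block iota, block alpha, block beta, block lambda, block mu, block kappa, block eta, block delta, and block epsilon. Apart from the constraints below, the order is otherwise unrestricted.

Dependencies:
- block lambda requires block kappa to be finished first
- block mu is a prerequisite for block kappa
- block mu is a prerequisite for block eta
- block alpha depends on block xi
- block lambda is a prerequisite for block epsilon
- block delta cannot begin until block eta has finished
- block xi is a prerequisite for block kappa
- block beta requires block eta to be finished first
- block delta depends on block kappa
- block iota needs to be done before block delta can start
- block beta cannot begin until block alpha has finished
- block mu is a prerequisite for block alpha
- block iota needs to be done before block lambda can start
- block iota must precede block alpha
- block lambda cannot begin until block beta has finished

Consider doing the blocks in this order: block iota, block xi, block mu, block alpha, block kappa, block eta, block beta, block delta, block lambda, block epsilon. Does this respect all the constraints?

Yes

Going through the constraints one by one, each required predecessor appears earlier in the sequence than its dependent — e.g. block iota (position 1) is before block lambda (position 9), as required.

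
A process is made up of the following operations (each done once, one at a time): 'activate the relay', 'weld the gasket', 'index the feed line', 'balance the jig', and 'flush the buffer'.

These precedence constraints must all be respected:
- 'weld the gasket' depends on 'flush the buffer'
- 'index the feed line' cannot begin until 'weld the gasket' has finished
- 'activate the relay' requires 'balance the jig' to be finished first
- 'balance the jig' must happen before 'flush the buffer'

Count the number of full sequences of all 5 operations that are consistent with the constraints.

Only 'balance the jig' has no prerequisites, so it must go first.
Systematically extending each partial ordering one operation at a time and counting, there are 4 complete orderings.

4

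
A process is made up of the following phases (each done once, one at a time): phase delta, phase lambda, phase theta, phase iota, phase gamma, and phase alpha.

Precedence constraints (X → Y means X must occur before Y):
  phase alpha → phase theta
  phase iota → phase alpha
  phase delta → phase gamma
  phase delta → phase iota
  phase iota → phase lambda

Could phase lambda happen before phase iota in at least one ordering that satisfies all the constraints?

Following phase iota → phase lambda, phase iota must precede phase lambda in every valid ordering.
Hence phase lambda can never be scheduled before phase iota.

No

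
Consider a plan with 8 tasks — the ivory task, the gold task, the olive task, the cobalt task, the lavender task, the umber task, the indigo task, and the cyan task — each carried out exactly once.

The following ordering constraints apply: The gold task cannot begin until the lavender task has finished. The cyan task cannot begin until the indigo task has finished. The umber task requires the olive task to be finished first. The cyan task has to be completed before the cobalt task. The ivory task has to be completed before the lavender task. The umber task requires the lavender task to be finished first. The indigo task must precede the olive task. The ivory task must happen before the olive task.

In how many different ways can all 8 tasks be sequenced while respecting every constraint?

216

2 tasks have no prerequisites (the ivory task, the indigo task), so any of them could come first.
Systematically extending each partial ordering one task at a time and counting, there are 216 complete orderings.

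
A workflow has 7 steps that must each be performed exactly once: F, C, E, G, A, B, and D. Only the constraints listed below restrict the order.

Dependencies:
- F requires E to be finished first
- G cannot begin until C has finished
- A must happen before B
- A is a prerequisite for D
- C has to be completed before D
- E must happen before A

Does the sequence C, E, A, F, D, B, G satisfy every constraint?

Checking each listed constraint against this order: for instance, C is in position 1 and G in position 7, so that constraint holds — and the remaining constraints check out the same way.

Yes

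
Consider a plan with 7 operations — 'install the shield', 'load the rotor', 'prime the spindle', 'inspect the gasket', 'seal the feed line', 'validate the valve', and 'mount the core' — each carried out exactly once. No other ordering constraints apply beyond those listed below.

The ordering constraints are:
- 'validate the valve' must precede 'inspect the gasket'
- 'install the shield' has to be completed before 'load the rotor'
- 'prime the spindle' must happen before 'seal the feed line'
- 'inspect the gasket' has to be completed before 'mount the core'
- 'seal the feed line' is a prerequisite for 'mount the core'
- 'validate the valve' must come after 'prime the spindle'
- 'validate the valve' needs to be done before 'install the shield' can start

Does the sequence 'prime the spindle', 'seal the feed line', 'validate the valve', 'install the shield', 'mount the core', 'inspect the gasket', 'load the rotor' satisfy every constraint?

The sequence places 'mount the core' ahead of 'inspect the gasket'.
That contradicts the constraint that 'inspect the gasket' must precede 'mount the core'.

No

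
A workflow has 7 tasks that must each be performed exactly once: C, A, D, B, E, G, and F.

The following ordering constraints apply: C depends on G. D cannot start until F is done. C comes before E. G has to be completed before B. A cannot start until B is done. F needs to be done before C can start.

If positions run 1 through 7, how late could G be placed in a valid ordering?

3

The tasks that are forced after G, directly or by a chain of constraints, are C, A, B, E. That's 4 tasks.
With 4 mandatory successors out of 7 tasks total, the latest slot for G is 7−4 = 3, and it's reachable by doing all non-successors before G.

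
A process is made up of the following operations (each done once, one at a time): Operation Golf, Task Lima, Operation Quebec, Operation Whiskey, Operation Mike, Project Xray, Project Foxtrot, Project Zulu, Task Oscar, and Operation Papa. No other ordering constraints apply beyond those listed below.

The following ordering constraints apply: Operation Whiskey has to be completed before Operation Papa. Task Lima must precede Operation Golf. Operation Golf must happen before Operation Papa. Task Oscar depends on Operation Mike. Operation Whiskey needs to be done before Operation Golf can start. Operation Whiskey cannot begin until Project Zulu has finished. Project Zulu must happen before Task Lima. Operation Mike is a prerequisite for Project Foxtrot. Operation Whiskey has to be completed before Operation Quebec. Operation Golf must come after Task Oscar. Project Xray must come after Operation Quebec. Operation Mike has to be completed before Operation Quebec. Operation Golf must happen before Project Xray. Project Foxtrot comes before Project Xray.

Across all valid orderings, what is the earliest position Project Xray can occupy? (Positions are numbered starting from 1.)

Every operation that must precede Project Xray has to come before it. Tracing all chains that end at Project Xray, those operations are: Operation Golf, Task Lima, Operation Quebec, Operation Whiskey, Operation Mike, Project Foxtrot, Project Zulu, Task Oscar — 8 in total.
With 8 mandatory predecessors, the earliest Project Xray can sit is position 8+1 = 9, and placing just those 8 first achieves it.

9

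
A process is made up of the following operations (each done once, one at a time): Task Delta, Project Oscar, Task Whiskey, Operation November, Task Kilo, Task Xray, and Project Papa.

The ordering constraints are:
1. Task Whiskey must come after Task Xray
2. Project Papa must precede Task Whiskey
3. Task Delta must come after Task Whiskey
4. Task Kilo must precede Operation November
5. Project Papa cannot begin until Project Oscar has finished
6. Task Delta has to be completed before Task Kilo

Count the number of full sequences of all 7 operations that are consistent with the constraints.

3

2 operations have no prerequisites (Project Oscar, Task Xray), so any of them could come first.
Counting all ways to extend the partial order to a total order gives 3.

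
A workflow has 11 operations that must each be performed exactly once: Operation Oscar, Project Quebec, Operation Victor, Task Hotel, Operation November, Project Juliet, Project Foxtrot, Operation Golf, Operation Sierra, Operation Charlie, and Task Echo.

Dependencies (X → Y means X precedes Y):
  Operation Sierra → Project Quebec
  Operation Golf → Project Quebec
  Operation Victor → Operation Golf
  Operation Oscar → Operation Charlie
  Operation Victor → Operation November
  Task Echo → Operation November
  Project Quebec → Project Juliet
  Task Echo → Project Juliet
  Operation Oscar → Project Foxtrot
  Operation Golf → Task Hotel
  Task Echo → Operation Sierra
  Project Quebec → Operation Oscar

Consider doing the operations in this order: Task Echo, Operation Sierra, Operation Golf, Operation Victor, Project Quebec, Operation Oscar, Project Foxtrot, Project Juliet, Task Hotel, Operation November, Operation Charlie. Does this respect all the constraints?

No

Here Operation Victor comes after Operation Golf.
Since Operation Victor is required before Operation Golf, the ordering is invalid.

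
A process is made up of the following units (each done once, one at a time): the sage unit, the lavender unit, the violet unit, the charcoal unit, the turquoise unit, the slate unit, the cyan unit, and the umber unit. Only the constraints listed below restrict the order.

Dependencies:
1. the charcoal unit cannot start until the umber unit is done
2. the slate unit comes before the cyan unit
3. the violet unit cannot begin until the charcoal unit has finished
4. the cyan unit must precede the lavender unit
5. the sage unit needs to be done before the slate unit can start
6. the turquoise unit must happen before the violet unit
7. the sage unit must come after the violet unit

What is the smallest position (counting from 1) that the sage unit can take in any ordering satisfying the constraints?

Working backwards through the constraints from the sage unit, its full set of required predecessors is the violet unit, the charcoal unit, the turquoise unit, the umber unit — 4 of them.
So at minimum 4 units come before the sage unit, putting the sage unit no earlier than position 5. That position is achievable by scheduling exactly those predecessors first.

5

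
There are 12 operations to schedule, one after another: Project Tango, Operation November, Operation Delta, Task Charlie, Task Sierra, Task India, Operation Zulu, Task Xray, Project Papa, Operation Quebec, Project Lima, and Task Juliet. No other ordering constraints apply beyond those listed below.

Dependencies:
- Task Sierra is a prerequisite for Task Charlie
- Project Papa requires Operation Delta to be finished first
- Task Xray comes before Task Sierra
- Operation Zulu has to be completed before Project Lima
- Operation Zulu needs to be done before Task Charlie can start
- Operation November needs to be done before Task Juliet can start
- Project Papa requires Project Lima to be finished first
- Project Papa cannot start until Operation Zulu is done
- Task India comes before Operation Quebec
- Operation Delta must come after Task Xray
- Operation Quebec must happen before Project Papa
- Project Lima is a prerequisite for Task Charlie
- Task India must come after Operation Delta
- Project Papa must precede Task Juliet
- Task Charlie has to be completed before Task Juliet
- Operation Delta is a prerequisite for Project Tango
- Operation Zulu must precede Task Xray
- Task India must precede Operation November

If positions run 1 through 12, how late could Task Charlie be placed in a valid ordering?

Following the constraints forward from Task Charlie, its only required successor is Task Juliet.
So at least 1 operation follows Task Charlie, putting Task Charlie no later than position 11. That position is achievable by scheduling everything else first.

11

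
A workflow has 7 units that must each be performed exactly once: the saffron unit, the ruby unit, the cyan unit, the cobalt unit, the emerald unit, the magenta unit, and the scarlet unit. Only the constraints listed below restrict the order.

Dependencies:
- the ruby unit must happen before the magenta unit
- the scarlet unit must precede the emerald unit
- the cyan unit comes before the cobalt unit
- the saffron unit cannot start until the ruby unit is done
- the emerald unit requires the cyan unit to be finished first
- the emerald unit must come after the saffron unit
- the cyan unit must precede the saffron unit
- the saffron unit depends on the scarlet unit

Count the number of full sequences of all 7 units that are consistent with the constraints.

114

3 units have no prerequisites (the ruby unit, the cyan unit, the scarlet unit), so any of them could come first.
Systematically extending each partial ordering one unit at a time and counting, there are 114 complete orderings.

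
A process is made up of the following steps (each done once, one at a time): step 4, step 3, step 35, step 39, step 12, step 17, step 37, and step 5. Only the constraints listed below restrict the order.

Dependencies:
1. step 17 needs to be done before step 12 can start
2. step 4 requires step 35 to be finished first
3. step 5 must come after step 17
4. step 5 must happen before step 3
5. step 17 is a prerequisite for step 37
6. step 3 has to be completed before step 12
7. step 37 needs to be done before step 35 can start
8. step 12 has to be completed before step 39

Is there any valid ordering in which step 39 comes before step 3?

The constraints give a chain step 3 → step 12 → step 39, which forces step 3 before step 39.
Hence step 39 can never be scheduled before step 3.

No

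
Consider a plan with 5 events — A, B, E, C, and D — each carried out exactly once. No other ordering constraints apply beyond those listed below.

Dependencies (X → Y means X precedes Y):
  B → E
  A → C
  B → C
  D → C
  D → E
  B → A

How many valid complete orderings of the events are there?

8

The events with no prerequisites are B, D; any of them can be placed first.
Counting all ways to extend the partial order to a total order gives 8.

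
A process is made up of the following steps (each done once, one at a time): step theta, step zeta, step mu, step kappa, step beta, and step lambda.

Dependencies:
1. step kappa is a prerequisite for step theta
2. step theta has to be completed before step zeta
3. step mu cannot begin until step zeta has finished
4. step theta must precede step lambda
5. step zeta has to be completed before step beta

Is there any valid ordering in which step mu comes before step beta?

Yes

No chain of constraints runs from step beta to step mu, so step beta is not required to come first.
That means at least one valid schedule has step mu before step beta.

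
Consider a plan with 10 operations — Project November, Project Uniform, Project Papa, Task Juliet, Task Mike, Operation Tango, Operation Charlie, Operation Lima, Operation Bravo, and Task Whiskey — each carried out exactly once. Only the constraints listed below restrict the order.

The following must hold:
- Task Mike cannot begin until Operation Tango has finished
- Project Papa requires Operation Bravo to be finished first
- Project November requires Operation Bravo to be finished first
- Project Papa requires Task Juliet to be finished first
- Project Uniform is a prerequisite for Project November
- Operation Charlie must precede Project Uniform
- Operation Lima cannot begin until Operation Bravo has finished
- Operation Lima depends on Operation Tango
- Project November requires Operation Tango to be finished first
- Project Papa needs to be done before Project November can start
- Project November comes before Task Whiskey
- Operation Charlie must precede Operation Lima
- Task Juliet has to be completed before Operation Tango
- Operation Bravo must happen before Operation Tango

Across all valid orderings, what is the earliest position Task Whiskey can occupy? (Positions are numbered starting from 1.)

Working backwards through the constraints from Task Whiskey, its full set of required predecessors is Project November, Project Uniform, Project Papa, Task Juliet, Operation Tango, Operation Charlie, Operation Bravo — 7 of them.
So at minimum 7 operations come before Task Whiskey, putting Task Whiskey no earlier than position 8. That position is achievable by scheduling exactly those predecessors first.

8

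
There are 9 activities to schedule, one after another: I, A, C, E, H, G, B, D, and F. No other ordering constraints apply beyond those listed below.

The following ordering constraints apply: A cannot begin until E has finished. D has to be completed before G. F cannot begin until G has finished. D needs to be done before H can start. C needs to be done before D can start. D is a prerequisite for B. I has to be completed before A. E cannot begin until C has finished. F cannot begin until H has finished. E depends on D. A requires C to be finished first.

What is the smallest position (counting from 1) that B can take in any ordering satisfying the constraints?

3

Working backwards through the constraints from B, its full set of required predecessors is C, D — 2 of them.
With 2 mandatory predecessors, the earliest B can sit is position 2+1 = 3, and placing just those 2 first achieves it.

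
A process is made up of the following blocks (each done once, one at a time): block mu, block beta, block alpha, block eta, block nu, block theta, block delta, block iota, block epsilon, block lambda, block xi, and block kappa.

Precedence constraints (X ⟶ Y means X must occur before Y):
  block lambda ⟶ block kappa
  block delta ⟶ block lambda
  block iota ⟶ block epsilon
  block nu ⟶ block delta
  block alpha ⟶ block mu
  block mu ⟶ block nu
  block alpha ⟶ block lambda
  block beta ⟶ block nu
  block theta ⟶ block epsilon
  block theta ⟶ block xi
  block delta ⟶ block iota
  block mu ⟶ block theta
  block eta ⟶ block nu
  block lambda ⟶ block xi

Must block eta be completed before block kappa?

There is a constraint chain block eta → block nu → block delta → block lambda → block kappa.
That forces block eta before block kappa in every valid schedule.

Yes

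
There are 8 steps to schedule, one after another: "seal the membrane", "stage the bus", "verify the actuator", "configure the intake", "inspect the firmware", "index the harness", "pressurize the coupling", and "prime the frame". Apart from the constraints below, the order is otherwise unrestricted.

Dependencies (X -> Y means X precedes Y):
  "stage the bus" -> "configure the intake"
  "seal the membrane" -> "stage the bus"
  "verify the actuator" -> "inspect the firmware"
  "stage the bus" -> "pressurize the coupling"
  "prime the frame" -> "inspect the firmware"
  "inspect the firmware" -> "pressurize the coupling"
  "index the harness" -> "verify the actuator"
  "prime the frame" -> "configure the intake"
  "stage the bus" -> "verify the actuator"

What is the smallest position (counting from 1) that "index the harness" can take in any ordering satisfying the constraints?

"index the harness" has no prerequisites at all, so it can go in position 1.

1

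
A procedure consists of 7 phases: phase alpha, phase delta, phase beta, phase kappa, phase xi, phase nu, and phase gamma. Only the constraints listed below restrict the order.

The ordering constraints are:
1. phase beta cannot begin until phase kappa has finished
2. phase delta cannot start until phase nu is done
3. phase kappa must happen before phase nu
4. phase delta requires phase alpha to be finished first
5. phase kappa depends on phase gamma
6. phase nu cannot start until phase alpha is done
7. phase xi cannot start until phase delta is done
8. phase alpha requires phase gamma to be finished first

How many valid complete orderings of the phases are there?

Phase gamma is the only phase with nothing required before it, so every ordering starts there.
Counting all ways to extend the partial order to a total order gives 9.

9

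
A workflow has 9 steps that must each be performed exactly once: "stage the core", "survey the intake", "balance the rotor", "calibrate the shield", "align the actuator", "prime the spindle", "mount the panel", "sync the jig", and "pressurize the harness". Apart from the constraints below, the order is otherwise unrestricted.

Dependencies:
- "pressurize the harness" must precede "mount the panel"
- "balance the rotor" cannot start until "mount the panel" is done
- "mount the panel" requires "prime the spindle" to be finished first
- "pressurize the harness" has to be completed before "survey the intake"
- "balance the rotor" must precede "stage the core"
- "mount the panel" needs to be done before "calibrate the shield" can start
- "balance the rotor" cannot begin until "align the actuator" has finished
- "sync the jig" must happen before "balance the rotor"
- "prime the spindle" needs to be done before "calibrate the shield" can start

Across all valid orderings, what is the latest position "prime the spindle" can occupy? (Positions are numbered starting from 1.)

5

The steps that are forced after "prime the spindle", directly or by a chain of constraints, are "stage the core", "balance the rotor", "calibrate the shield", "mount the panel". That's 4 steps.
So at least 4 steps follow "prime the spindle", putting "prime the spindle" no later than position 5. That position is achievable by scheduling everything else first.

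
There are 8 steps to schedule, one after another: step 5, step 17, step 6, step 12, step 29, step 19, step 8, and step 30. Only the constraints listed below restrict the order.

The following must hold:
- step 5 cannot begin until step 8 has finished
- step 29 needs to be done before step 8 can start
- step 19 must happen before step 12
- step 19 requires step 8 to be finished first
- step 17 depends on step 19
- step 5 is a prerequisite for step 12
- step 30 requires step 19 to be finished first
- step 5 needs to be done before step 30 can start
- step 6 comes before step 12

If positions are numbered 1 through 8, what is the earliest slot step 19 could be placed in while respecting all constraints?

The steps that are forced before step 19, directly or transitively, are step 29, step 8. That's 2 steps.
So at minimum 2 steps come before step 19, putting step 19 no earlier than position 3. That position is achievable by scheduling exactly those predecessors first.

3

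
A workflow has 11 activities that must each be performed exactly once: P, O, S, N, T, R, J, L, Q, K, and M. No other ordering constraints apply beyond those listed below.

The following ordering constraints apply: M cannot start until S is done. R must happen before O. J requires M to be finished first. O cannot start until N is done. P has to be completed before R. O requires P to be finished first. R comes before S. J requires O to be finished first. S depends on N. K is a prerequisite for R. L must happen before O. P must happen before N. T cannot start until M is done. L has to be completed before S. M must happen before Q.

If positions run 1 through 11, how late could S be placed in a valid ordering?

7

Every activity that must follow S has to come after it. Tracing all chains starting from S, those activities are: T, J, Q, M — 4 in total.
With 4 mandatory successors out of 11 activities total, the latest slot for S is 11−4 = 7, and it's reachable by doing all non-successors before S.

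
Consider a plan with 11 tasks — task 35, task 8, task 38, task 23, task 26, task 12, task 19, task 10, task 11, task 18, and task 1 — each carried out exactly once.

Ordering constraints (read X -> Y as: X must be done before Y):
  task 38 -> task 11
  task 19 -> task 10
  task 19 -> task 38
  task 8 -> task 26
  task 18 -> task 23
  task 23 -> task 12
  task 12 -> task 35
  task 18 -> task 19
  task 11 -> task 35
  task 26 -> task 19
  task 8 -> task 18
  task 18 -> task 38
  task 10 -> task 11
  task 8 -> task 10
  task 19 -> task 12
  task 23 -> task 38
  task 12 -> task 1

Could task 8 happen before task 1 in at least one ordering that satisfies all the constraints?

Every valid ordering already has task 8 before task 1 (the constraints require it), so in particular at least one does.

Yes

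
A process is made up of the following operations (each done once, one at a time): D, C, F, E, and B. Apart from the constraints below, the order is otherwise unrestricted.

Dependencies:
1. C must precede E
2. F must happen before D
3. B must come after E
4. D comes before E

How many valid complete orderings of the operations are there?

2 operations have no prerequisites (C, F), so any of them could come first.
Systematically extending each partial ordering one operation at a time and counting, there are 3 complete orderings.

3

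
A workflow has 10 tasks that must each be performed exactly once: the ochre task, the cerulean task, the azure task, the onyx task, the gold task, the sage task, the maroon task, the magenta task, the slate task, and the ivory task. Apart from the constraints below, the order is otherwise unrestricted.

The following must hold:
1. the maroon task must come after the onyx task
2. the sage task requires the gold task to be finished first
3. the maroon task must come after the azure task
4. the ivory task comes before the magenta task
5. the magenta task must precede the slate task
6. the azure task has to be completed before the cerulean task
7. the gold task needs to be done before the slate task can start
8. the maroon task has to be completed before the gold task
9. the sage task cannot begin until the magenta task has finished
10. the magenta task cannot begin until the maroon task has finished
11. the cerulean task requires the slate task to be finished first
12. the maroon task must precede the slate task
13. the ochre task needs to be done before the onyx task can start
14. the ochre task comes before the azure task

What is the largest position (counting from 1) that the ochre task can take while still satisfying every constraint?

2

The tasks that are forced after the ochre task, directly or by a chain of constraints, are the cerulean task, the azure task, the onyx task, the gold task, the sage task, the maroon task, the magenta task, the slate task. That's 8 tasks.
With 8 mandatory successors out of 10 tasks total, the latest slot for the ochre task is 10−8 = 2, and it's reachable by doing all non-successors before the ochre task.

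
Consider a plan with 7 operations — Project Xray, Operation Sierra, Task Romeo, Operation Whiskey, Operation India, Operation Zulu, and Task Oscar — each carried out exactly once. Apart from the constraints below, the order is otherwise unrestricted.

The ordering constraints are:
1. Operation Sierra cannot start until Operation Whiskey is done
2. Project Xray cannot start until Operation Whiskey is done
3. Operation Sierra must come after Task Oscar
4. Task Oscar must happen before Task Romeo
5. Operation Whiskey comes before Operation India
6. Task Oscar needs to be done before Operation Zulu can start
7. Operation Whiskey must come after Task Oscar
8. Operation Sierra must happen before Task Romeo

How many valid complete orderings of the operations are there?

72

Task Oscar is the only operation with nothing required before it, so every ordering starts there.
Enumerating by repeatedly choosing an available operation (one whose prerequisites are all placed) gives 72 distinct complete orderings.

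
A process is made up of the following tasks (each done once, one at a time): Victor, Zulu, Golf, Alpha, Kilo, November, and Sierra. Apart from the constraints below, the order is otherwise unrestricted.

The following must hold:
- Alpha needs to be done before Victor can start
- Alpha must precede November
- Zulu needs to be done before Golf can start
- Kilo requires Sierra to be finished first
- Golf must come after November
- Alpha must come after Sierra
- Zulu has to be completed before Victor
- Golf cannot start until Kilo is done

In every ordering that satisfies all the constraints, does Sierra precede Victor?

Yes

Following the dependencies: Sierra → Alpha → Victor.
That forces Sierra before Victor in every valid schedule.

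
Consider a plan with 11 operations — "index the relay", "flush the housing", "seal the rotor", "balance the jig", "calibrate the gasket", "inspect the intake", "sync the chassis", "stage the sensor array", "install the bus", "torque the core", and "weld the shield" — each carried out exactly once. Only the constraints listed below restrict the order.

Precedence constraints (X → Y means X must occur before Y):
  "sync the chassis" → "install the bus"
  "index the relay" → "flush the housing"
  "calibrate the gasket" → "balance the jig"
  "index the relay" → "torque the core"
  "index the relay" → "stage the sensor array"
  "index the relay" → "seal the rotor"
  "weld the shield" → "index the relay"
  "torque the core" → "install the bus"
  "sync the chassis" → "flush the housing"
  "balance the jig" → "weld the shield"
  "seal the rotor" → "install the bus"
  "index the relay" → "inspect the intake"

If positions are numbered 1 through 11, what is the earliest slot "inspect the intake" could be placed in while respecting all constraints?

5

Every operation that must precede "inspect the intake" has to come before it. Tracing all chains that end at "inspect the intake", those operations are: "index the relay", "balance the jig", "calibrate the gasket", "weld the shield" — 4 in total.
With 4 mandatory predecessors, the earliest "inspect the intake" can sit is position 4+1 = 5, and placing just those 4 first achieves it.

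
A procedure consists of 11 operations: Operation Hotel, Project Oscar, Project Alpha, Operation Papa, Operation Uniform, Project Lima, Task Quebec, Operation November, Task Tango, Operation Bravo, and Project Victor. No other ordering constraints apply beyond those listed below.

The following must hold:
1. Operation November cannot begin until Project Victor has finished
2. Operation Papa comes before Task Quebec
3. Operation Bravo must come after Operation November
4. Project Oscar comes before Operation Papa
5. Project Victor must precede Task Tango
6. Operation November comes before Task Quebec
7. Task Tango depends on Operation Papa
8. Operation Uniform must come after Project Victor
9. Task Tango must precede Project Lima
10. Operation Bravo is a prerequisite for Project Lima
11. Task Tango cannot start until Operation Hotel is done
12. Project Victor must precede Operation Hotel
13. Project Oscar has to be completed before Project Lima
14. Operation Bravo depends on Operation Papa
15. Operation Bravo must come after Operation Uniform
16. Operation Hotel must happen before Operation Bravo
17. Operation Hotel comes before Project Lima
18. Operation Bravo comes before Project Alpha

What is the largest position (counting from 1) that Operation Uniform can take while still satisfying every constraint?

8

The operations that are forced after Operation Uniform, directly or by a chain of constraints, are Project Alpha, Project Lima, Operation Bravo. That's 3 operations.
So at least 3 operations follow Operation Uniform, putting Operation Uniform no later than position 8. That position is achievable by scheduling everything else first.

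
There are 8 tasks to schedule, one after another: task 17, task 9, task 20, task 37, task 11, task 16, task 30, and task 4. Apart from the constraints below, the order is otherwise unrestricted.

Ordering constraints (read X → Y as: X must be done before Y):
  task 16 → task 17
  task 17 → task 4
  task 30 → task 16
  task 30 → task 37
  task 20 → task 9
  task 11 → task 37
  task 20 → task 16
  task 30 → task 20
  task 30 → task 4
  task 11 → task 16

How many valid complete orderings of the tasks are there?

The tasks with no prerequisites are task 11, task 30; any of them can be placed first.
Systematically extending each partial ordering one task at a time and counting, there are 72 complete orderings.

72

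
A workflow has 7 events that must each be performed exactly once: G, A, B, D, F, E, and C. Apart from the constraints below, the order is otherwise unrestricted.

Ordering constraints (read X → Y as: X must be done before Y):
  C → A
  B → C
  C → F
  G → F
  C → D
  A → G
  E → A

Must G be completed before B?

No

There is a chain B → C → A → G, which puts B before G.
So G never precedes B.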